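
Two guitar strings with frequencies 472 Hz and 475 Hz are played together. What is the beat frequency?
3 Hz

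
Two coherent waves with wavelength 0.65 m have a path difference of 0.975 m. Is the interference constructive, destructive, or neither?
destructive — path difference = 1.5λ, an odd multiple of λ/2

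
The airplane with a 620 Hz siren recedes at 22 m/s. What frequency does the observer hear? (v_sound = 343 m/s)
f_obs = f·v/(v + v_s) = 582.6 Hz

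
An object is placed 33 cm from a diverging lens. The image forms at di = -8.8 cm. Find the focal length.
1/f = 1/do + 1/di → f = -12 cm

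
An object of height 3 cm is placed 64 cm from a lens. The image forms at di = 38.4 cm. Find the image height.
hi = (-di/do) × ho = -1.8 cm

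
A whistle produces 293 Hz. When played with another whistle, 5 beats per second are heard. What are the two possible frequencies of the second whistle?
f₂ = 293 ± 5 Hz → 298 Hz or 288 Hz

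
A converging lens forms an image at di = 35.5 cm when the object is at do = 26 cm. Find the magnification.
M = −di/do = -1.365 (inverted image)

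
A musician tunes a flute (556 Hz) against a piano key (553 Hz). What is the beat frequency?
3 Hz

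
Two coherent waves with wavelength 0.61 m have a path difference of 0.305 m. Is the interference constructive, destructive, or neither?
destructive — path difference = 0.5λ, an odd multiple of λ/2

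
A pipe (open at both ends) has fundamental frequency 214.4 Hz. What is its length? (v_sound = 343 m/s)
L = v/(2f₁) = 0.7999 m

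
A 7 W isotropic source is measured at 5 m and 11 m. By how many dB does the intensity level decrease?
Δβ = 20·log₁₀(r₂/r₁) = 6.848 dB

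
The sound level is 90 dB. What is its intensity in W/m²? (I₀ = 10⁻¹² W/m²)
I = I₀·10^(β/10) = 1.00 × 10⁻³ W/m²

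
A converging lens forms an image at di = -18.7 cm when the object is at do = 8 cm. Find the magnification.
M = −di/do = 2.337 (upright image)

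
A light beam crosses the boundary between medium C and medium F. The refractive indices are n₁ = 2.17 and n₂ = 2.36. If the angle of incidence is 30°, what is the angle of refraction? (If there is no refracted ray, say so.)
sin θ₂ = (n₁/n₂)·sin θ₁ = 0.4597 → θ₂ = 27.37°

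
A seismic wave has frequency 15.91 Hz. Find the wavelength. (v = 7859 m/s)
λ = v/f = 494 m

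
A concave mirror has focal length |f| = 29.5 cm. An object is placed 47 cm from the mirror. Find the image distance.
f = +29.5 cm (concave); 1/di = 1/f − 1/do → di = 79.23 cm (real image, in front of mirror)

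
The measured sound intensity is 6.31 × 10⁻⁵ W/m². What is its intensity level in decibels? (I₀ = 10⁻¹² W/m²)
β = 10·log₁₀(I/I₀) = 78 dB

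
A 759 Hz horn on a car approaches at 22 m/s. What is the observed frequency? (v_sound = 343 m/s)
f_obs = f·v/(v − v_s) = 811 Hz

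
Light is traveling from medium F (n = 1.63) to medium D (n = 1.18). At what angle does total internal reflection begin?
θc = arcsin(n₂/n₁) = 46.38°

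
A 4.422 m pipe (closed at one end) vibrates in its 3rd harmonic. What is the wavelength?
λₙ = 4L/n = 5.896 m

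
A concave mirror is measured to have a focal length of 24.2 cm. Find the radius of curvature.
R = 2|f| = 48.4 cm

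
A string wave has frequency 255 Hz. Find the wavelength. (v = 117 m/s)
λ = v/f = 0.4588 m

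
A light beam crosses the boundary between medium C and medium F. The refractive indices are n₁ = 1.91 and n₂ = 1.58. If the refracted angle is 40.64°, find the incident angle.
sin θ₁ = (n₂/n₁)·sin θ₂ → θ₁ = 32.6°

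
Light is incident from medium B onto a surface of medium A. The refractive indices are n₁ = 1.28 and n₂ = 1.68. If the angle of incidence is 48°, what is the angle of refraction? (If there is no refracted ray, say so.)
sin θ₂ = (n₁/n₂)·sin θ₁ = 0.5662 → θ₂ = 34.49°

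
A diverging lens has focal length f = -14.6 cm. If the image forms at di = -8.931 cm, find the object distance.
1/do = 1/f − 1/di → do = 23 cm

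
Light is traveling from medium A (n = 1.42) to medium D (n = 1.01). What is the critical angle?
θc = arcsin(n₂/n₁) = 45.34°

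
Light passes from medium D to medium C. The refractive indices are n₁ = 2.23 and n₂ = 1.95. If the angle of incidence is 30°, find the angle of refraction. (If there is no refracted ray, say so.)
sin θ₂ = (n₁/n₂)·sin θ₁ = 0.5718 → θ₂ = 34.88°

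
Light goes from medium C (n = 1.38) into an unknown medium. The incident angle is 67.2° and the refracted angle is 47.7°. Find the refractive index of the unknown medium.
n₂ = n₁·sin θ₁ / sin θ₂ = 1.72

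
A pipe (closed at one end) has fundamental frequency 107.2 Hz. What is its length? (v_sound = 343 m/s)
L = v/(4f₁) = 0.7999 m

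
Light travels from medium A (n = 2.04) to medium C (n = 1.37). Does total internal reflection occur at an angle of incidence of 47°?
θc = arcsin(n₂/n₁) = 42.19°; 47° > θc, so yes — total internal reflection.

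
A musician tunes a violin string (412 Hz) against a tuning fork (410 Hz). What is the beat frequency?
2 Hz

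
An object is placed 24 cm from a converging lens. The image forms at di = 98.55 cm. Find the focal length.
1/f = 1/do + 1/di → f = 19.3 cm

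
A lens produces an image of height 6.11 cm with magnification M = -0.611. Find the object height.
ho = |hi|/|M| = 10 cm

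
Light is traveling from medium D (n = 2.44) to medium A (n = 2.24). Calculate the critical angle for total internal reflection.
θc = arcsin(n₂/n₁) = 66.64°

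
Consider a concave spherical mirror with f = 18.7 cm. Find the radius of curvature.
R = 2|f| = 37.4 cm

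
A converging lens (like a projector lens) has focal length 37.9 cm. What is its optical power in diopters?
P = 1/f = 2.639 D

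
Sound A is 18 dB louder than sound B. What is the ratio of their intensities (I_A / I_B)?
I_A/I_B = 10^(Δβ/10) = 63.1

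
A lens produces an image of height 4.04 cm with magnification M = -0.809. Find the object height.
ho = |hi|/|M| = 4.994 cm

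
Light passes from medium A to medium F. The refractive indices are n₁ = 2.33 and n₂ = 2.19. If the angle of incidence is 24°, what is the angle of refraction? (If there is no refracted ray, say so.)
sin θ₂ = (n₁/n₂)·sin θ₁ = 0.4327 → θ₂ = 25.64°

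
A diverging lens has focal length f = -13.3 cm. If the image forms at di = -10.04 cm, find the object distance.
1/do = 1/f − 1/di → do = 40.96 cm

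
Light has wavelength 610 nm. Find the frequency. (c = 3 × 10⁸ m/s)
f = c/λ = 4.918 × 10¹⁴ Hz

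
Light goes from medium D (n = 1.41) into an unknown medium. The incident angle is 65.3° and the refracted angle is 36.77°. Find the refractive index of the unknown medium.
n₂ = n₁·sin θ₁ / sin θ₂ = 2.14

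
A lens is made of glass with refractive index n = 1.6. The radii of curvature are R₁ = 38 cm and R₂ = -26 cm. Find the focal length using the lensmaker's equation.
1/f = (n − 1)(1/R₁ − 1/R₂) → f = 25.73 cm (converging lens)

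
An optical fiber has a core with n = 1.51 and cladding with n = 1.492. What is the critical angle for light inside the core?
θc = arcsin(n_cladding/n_core) = 81.14°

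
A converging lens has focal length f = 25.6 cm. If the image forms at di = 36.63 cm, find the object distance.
1/do = 1/f − 1/di → do = 85.02 cm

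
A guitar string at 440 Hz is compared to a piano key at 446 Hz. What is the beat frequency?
6 Hz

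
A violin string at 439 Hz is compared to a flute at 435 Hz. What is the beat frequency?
4 Hz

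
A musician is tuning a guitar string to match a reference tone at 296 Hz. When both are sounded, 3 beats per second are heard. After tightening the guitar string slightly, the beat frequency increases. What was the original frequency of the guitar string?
299 Hz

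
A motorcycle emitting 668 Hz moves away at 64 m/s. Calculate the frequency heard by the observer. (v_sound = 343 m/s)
f_obs = f·v/(v + v_s) = 563 Hz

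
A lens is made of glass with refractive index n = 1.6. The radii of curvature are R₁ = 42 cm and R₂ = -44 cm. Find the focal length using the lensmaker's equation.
1/f = (n − 1)(1/R₁ − 1/R₂) → f = 35.81 cm (converging lens)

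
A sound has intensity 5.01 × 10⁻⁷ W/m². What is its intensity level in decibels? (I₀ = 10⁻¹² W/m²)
β = 10·log₁₀(I/I₀) = 57 dB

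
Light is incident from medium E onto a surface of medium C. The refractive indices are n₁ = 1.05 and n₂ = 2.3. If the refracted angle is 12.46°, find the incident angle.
sin θ₁ = (n₂/n₁)·sin θ₂ → θ₁ = 28.2°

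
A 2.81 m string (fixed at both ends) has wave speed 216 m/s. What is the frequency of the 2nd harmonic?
fₙ = nv/(2L) = 76.87 Hz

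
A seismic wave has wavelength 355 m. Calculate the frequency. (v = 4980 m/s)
f = v/λ = 14.03 Hz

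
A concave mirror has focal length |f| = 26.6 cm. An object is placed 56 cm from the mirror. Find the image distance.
f = +26.6 cm (concave); 1/di = 1/f − 1/do → di = 50.67 cm (real image, in front of mirror)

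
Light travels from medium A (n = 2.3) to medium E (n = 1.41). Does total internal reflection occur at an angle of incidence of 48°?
θc = arcsin(n₂/n₁) = 37.81°; 48° > θc, so yes — total internal reflection.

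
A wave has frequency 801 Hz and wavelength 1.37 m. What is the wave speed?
v = fλ = 1097 m/s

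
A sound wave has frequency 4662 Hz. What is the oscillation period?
T = 1/f = 2.145 × 10⁻⁴ s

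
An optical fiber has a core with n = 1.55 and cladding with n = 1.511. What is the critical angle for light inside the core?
θc = arcsin(n_cladding/n_core) = 77.12°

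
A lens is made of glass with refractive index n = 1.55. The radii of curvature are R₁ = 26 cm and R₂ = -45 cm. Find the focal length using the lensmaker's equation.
1/f = (n − 1)(1/R₁ − 1/R₂) → f = 29.96 cm (converging lens)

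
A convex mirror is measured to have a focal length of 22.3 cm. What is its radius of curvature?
R = 2|f| = 44.6 cm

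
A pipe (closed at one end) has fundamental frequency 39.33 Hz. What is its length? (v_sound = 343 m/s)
L = v/(4f₁) = 2.18 m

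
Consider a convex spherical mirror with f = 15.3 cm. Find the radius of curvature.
R = 2|f| = 30.6 cm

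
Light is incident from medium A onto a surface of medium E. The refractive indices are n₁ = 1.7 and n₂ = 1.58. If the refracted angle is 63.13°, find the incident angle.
sin θ₁ = (n₂/n₁)·sin θ₂ → θ₁ = 56°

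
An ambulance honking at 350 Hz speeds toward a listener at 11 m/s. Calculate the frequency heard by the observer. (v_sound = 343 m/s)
f_obs = f·v/(v − v_s) = 361.6 Hz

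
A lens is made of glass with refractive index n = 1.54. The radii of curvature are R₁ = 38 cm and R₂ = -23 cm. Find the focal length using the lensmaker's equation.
1/f = (n − 1)(1/R₁ − 1/R₂) → f = 26.53 cm (converging lens)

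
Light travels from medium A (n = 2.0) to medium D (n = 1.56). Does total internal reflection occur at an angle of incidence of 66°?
θc = arcsin(n₂/n₁) = 51.26°; 66° > θc, so yes — total internal reflection.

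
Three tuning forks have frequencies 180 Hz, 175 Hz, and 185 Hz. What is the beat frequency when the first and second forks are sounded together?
5 Hz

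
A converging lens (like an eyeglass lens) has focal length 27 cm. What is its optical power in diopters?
P = 1/f = 3.704 D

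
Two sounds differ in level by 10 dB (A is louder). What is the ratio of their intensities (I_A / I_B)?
I_A/I_B = 10^(Δβ/10) = 10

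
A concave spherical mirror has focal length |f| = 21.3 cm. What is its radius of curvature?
R = 2|f| = 42.6 cm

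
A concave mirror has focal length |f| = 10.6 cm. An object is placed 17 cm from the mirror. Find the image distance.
f = +10.6 cm (concave); 1/di = 1/f − 1/do → di = 28.16 cm (real image, in front of mirror)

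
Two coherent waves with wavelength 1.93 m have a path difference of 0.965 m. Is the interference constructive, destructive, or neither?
destructive — path difference = 0.5λ, an odd multiple of λ/2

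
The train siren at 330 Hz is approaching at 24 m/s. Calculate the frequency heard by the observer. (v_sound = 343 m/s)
f_obs = f·v/(v − v_s) = 354.8 Hz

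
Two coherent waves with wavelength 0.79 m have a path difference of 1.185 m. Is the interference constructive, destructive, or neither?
destructive — path difference = 1.5λ, an odd multiple of λ/2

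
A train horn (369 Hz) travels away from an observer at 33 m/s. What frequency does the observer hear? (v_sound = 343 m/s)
f_obs = f·v/(v + v_s) = 336.6 Hz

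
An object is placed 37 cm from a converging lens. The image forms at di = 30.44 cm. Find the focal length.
1/f = 1/do + 1/di → f = 16.7 cm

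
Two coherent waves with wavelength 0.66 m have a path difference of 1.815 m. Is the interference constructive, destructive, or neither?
neither (partial) — path difference = 2.75λ, neither a whole number of wavelengths nor an odd multiple of λ/2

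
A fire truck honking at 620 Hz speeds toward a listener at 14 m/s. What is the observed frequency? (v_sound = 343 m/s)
f_obs = f·v/(v − v_s) = 646.4 Hz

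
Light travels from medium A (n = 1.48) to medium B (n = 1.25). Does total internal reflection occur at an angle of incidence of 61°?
θc = arcsin(n₂/n₁) = 57.63°; 61° > θc, so yes — total internal reflection.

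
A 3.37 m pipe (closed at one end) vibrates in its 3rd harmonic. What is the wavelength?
λₙ = 4L/n = 4.493 m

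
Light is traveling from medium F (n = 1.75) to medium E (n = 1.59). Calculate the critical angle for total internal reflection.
θc = arcsin(n₂/n₁) = 65.31°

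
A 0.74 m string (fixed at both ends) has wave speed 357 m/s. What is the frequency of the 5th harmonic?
fₙ = nv/(2L) = 1206 Hz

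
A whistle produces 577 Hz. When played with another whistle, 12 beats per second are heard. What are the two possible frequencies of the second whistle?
f₂ = 577 ± 12 Hz → 589 Hz or 565 Hz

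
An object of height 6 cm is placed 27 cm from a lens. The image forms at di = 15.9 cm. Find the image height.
hi = (-di/do) × ho = -3.533 cm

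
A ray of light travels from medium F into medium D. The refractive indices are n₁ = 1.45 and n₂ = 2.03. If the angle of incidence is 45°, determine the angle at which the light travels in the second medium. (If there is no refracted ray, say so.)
sin θ₂ = (n₁/n₂)·sin θ₁ = 0.5051 → θ₂ = 30.34°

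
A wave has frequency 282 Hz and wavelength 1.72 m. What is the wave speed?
v = fλ = 485 m/s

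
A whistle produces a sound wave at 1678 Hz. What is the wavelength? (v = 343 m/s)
λ = v/f = 0.2044 m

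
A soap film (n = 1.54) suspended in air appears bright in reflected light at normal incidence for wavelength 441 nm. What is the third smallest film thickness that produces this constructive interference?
2nt = (m − ½)λ with m = 3 → t = (m − ½)λ/(2n) = 358 nm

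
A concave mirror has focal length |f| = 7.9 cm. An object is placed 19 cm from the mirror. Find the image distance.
f = +7.9 cm (concave); 1/di = 1/f − 1/do → di = 13.52 cm (real image, in front of mirror)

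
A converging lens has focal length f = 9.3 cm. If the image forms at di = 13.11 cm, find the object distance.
1/do = 1/f − 1/di → do = 32 cm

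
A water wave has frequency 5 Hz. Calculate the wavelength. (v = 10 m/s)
λ = v/f = 2 m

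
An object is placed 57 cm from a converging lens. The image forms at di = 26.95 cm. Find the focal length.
1/f = 1/do + 1/di → f = 18.3 cm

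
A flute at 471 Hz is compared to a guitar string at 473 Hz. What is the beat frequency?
2 Hz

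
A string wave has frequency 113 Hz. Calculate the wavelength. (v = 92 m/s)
λ = v/f = 0.8142 m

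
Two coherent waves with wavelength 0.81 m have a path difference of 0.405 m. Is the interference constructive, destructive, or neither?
destructive — path difference = 0.5λ, an odd multiple of λ/2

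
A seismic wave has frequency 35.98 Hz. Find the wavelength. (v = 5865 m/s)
λ = v/f = 163 m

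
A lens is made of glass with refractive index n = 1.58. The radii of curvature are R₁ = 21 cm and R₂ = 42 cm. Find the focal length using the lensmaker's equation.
1/f = (n − 1)(1/R₁ − 1/R₂) → f = 72.41 cm (converging lens)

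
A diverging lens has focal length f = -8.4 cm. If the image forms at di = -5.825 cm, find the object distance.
1/do = 1/f − 1/di → do = 19 cm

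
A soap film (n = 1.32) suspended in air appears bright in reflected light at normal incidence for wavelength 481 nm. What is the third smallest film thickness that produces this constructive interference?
2nt = (m − ½)λ with m = 3 → t = (m − ½)λ/(2n) = 455.5 nm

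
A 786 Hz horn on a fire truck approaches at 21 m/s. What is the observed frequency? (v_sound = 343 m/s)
f_obs = f·v/(v − v_s) = 837.3 Hz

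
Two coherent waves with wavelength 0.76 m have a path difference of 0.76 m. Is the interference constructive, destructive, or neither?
constructive — path difference = 1λ, a whole number of wavelengths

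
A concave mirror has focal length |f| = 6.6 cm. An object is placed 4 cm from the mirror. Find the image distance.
f = +6.6 cm (concave); 1/di = 1/f − 1/do → di = -10.15 cm (virtual image, behind mirror)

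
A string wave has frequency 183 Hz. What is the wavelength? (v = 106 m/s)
λ = v/f = 0.5792 m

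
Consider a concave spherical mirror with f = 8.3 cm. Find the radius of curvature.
R = 2|f| = 16.6 cm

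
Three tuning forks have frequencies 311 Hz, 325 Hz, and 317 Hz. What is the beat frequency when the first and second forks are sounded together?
14 Hz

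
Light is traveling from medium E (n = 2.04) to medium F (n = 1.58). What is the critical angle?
θc = arcsin(n₂/n₁) = 50.76°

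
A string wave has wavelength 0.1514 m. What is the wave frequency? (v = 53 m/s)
f = v/λ = 350.1 Hz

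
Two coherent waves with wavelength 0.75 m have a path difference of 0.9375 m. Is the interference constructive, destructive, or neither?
neither (partial) — path difference = 1.25λ, neither a whole number of wavelengths nor an odd multiple of λ/2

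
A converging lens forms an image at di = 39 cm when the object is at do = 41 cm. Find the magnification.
M = −di/do = -0.9512 (inverted image)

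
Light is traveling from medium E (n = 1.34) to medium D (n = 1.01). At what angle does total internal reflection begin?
θc = arcsin(n₂/n₁) = 48.91°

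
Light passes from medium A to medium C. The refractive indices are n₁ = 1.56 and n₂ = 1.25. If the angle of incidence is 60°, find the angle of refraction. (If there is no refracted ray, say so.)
sin θ₂ = (n₁/n₂)·sin θ₁ = 1.081 > 1, so there is no refracted ray — the light undergoes total internal reflection.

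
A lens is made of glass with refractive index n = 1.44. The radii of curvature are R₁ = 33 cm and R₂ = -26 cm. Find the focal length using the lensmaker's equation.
1/f = (n − 1)(1/R₁ − 1/R₂) → f = 33.05 cm (converging lens)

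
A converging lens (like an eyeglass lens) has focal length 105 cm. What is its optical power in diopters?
P = 1/f = 0.9524 D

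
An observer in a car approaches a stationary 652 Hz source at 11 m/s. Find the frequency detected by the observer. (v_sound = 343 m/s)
f_obs = f·(v + v_o)/v = 672.9 Hz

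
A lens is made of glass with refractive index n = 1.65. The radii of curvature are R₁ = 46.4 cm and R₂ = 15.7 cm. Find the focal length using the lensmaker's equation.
1/f = (n − 1)(1/R₁ − 1/R₂) → f = -36.51 cm (diverging lens)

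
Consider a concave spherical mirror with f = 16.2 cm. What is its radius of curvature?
R = 2|f| = 32.4 cm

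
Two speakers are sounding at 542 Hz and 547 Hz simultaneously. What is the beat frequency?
5 Hz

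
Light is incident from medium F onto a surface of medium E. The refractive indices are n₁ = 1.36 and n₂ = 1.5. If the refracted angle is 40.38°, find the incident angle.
sin θ₁ = (n₂/n₁)·sin θ₂ → θ₁ = 45.61°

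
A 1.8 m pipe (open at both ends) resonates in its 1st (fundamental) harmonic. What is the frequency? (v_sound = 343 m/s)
fₙ = nv/(2L) = 95.28 Hz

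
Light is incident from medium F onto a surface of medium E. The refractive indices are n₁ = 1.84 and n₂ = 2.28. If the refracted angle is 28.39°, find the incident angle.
sin θ₁ = (n₂/n₁)·sin θ₂ → θ₁ = 36.1°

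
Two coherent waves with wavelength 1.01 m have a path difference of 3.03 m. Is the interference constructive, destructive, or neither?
constructive — path difference = 3λ, a whole number of wavelengths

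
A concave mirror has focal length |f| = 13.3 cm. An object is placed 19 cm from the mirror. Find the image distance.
f = +13.3 cm (concave); 1/di = 1/f − 1/do → di = 44.33 cm (real image, in front of mirror)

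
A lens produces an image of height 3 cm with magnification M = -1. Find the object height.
ho = |hi|/|M| = 3 cm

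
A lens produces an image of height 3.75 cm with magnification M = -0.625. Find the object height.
ho = |hi|/|M| = 6 cm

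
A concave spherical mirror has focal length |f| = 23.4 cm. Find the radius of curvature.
R = 2|f| = 46.8 cm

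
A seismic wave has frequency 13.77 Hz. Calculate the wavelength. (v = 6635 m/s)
λ = v/f = 481.8 m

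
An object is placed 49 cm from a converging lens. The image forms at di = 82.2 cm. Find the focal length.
1/f = 1/do + 1/di → f = 30.7 cm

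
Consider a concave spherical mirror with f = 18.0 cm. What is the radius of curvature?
R = 2|f| = 36 cm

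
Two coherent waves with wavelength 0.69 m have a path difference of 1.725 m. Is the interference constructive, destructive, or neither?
destructive — path difference = 2.5λ, an odd multiple of λ/2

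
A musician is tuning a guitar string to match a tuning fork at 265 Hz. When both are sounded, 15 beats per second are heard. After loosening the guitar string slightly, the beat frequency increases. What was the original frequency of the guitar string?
250 Hz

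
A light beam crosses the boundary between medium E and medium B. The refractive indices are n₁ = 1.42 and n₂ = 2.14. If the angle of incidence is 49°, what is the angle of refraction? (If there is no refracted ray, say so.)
sin θ₂ = (n₁/n₂)·sin θ₁ = 0.5008 → θ₂ = 30.05°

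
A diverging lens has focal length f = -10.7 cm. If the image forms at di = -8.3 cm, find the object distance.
1/do = 1/f − 1/di → do = 37 cm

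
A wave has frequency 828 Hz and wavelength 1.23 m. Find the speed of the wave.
v = fλ = 1018 m/s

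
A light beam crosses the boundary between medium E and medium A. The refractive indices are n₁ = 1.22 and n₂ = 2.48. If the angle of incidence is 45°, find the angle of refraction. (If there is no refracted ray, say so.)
sin θ₂ = (n₁/n₂)·sin θ₁ = 0.3479 → θ₂ = 20.36°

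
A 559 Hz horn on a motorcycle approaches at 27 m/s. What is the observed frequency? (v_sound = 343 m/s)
f_obs = f·v/(v − v_s) = 606.8 Hz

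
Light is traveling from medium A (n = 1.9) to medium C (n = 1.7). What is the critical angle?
θc = arcsin(n₂/n₁) = 63.47°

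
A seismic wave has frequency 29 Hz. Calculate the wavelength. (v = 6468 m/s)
λ = v/f = 223 m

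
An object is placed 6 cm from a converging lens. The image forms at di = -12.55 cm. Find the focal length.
1/f = 1/do + 1/di → f = 11.5 cm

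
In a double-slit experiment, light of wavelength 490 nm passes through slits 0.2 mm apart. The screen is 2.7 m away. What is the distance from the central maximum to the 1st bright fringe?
y = mλL/d = 6.615 mm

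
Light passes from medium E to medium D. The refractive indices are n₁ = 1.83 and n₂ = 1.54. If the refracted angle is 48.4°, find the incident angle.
sin θ₁ = (n₂/n₁)·sin θ₂ → θ₁ = 39°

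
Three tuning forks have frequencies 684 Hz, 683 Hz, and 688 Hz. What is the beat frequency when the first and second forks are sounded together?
1 Hz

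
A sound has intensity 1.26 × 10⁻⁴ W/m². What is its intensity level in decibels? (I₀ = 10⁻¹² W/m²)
β = 10·log₁₀(I/I₀) = 81 dB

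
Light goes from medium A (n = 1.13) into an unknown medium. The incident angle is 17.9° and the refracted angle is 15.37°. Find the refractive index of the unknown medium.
n₂ = n₁·sin θ₁ / sin θ₂ = 1.31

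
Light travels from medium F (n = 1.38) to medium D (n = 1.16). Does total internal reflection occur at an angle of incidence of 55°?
θc = arcsin(n₂/n₁) = 57.2°; 55° < θc, so no — the ray refracts.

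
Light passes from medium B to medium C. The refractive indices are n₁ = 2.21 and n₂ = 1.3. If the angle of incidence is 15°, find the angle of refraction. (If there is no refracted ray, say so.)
sin θ₂ = (n₁/n₂)·sin θ₁ = 0.44 → θ₂ = 26.1°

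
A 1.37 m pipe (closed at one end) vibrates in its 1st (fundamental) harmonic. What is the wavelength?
λₙ = 4L/n = 5.48 m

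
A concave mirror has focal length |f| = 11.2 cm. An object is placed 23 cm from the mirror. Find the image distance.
f = +11.2 cm (concave); 1/di = 1/f − 1/do → di = 21.83 cm (real image, in front of mirror)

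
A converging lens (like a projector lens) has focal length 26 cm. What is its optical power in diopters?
P = 1/f = 3.846 D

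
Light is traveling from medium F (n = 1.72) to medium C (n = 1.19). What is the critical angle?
θc = arcsin(n₂/n₁) = 43.78°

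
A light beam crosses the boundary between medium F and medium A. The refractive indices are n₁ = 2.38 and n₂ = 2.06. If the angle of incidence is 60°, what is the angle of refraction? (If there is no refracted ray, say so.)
sin θ₂ = (n₁/n₂)·sin θ₁ = 1.001 > 1, so there is no refracted ray — the light undergoes total internal reflection.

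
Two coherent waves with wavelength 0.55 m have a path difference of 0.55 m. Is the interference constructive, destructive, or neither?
constructive — path difference = 1λ, a whole number of wavelengths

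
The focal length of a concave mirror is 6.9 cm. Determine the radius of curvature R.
R = 2|f| = 13.8 cm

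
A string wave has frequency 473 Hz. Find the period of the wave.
T = 1/f = 0.002114 s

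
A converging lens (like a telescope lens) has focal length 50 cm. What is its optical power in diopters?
P = 1/f = 2 D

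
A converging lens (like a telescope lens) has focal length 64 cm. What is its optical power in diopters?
P = 1/f = 1.562 D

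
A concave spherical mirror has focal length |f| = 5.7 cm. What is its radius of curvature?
R = 2|f| = 11.4 cm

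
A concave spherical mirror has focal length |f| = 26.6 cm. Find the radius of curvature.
R = 2|f| = 53.2 cm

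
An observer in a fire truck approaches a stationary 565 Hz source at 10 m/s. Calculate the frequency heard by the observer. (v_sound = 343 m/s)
f_obs = f·(v + v_o)/v = 581.5 Hz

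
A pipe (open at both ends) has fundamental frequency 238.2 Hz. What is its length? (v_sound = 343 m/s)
L = v/(2f₁) = 0.72 m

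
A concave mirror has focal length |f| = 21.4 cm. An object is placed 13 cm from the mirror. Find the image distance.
f = +21.4 cm (concave); 1/di = 1/f − 1/do → di = -33.12 cm (virtual image, behind mirror)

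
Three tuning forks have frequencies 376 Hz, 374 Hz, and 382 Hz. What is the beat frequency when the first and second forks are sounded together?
2 Hz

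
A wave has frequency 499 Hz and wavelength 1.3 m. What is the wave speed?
v = fλ = 648.7 m/s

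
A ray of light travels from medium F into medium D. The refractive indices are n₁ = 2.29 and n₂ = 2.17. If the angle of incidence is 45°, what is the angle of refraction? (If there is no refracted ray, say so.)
sin θ₂ = (n₁/n₂)·sin θ₁ = 0.7462 → θ₂ = 48.26°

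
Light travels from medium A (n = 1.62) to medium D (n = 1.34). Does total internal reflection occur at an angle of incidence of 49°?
θc = arcsin(n₂/n₁) = 55.81°; 49° < θc, so no — the ray refracts.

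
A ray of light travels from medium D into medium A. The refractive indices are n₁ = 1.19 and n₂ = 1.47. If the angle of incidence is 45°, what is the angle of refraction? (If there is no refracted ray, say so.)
sin θ₂ = (n₁/n₂)·sin θ₁ = 0.5724 → θ₂ = 34.92°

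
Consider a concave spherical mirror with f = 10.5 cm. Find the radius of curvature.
R = 2|f| = 21 cm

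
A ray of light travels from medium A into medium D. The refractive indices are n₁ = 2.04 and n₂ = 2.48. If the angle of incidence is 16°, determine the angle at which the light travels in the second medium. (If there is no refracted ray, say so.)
sin θ₂ = (n₁/n₂)·sin θ₁ = 0.2267 → θ₂ = 13.1°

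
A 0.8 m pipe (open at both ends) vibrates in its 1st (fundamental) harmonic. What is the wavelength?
λₙ = 2L/n = 1.6 m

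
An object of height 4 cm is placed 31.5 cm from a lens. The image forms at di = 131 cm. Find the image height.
hi = (-di/do) × ho = -16.63 cm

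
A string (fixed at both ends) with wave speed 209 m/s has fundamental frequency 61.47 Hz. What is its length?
L = v/(2f₁) = 1.7 m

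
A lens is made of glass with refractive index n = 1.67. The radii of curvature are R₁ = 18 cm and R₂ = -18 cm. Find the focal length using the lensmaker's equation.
1/f = (n − 1)(1/R₁ − 1/R₂) → f = 13.43 cm (converging lens)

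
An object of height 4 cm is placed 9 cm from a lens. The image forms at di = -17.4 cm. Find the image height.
hi = (-di/do) × ho = 7.733 cm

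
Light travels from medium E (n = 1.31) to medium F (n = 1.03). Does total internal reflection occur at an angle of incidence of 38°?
θc = arcsin(n₂/n₁) = 51.84°; 38° < θc, so no — the ray refracts.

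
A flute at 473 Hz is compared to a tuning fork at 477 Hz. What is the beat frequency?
4 Hz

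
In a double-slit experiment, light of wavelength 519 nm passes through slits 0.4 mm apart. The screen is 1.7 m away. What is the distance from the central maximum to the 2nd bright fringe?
y = mλL/d = 4.411 mm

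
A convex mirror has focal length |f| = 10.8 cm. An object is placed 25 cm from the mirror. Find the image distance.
f = −10.8 cm (convex); 1/di = 1/f − 1/do → di = -7.542 cm (virtual image, behind mirror)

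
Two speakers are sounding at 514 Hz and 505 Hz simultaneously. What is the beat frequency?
9 Hz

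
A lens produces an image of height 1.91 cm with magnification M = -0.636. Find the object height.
ho = |hi|/|M| = 3.003 cm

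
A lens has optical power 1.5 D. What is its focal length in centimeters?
f = 1/P = 66.67 cm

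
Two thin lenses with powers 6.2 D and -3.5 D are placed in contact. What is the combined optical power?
P_total = P₁ + P₂ = 2.7 D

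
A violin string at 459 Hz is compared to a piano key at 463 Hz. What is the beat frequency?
4 Hz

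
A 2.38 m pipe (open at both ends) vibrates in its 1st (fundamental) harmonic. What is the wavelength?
λₙ = 2L/n = 4.76 m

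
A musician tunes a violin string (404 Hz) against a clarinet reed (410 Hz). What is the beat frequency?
6 Hz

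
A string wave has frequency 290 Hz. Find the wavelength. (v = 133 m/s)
λ = v/f = 0.4586 m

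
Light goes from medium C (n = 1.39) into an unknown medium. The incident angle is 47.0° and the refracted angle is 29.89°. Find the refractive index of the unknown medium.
n₂ = n₁·sin θ₁ / sin θ₂ = 2.04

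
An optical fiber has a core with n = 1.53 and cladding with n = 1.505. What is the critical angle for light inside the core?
θc = arcsin(n_cladding/n_core) = 79.63°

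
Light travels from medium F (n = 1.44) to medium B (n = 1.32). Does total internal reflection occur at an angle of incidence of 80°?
θc = arcsin(n₂/n₁) = 66.44°; 80° > θc, so yes — total internal reflection.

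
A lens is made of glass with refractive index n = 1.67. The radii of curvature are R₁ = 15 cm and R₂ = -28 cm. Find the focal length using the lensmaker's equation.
1/f = (n − 1)(1/R₁ − 1/R₂) → f = 14.58 cm (converging lens)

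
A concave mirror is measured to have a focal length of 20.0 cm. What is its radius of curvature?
R = 2|f| = 40 cm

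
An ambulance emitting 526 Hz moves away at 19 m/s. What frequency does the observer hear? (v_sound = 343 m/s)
f_obs = f·v/(v + v_s) = 498.4 Hz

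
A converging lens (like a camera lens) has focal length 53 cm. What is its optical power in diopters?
P = 1/f = 1.887 D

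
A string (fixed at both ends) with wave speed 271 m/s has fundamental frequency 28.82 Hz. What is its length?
L = v/(2f₁) = 4.702 m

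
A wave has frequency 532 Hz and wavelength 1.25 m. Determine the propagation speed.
v = fλ = 665 m/s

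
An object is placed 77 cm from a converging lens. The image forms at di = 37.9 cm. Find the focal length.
1/f = 1/do + 1/di → f = 25.4 cm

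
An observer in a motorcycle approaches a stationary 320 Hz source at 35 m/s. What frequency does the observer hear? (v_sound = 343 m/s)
f_obs = f·(v + v_o)/v = 352.7 Hz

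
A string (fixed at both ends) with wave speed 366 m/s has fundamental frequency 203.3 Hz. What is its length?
L = v/(2f₁) = 0.9001 m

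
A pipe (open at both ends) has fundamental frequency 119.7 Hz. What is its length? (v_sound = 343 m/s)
L = v/(2f₁) = 1.433 m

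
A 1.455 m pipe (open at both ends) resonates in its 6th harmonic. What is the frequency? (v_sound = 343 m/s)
fₙ = nv/(2L) = 707.2 Hz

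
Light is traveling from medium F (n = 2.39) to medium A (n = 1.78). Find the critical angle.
θc = arcsin(n₂/n₁) = 48.14°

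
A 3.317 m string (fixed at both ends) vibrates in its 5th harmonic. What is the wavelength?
λₙ = 2L/n = 1.327 m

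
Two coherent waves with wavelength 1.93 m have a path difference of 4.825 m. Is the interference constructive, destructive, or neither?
destructive — path difference = 2.5λ, an odd multiple of λ/2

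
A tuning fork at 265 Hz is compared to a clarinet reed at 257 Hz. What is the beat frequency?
8 Hz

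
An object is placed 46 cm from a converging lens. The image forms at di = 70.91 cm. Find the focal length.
1/f = 1/do + 1/di → f = 27.9 cm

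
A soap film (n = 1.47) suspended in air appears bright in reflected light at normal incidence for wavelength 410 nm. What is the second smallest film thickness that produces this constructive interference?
2nt = (m − ½)λ with m = 2 → t = (m − ½)λ/(2n) = 209.2 nm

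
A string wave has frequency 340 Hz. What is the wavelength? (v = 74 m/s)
λ = v/f = 0.2176 m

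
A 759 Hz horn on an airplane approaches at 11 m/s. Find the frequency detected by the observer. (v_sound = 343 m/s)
f_obs = f·v/(v − v_s) = 784.1 Hz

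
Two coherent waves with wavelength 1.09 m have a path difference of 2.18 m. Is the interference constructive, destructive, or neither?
constructive — path difference = 2λ, a whole number of wavelengths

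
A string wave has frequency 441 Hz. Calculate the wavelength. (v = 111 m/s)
λ = v/f = 0.2517 m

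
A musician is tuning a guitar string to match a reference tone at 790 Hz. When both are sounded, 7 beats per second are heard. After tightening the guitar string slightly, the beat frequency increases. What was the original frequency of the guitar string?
797 Hz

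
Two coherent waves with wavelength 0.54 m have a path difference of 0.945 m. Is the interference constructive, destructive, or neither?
neither (partial) — path difference = 1.75λ, neither a whole number of wavelengths nor an odd multiple of λ/2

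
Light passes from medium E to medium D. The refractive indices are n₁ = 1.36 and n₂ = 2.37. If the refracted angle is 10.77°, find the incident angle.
sin θ₁ = (n₂/n₁)·sin θ₂ → θ₁ = 19°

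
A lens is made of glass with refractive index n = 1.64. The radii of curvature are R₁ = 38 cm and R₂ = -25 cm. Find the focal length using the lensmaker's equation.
1/f = (n − 1)(1/R₁ − 1/R₂) → f = 23.56 cm (converging lens)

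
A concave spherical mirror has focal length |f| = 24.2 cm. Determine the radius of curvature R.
R = 2|f| = 48.4 cm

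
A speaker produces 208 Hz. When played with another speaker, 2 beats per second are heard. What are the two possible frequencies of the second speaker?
f₂ = 208 ± 2 Hz → 210 Hz or 206 Hz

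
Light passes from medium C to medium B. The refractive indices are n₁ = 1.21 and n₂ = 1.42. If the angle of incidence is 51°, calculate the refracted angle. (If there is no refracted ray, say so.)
sin θ₂ = (n₁/n₂)·sin θ₁ = 0.6622 → θ₂ = 41.47°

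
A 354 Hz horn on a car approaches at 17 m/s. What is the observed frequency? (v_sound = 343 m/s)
f_obs = f·v/(v − v_s) = 372.5 Hz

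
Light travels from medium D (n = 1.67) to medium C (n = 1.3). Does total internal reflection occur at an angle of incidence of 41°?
θc = arcsin(n₂/n₁) = 51.12°; 41° < θc, so no — the ray refracts.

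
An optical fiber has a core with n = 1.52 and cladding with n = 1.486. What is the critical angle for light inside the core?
θc = arcsin(n_cladding/n_core) = 77.86°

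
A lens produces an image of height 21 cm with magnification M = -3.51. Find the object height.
ho = |hi|/|M| = 5.983 cm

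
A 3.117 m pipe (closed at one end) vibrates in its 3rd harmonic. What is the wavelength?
λₙ = 4L/n = 4.156 m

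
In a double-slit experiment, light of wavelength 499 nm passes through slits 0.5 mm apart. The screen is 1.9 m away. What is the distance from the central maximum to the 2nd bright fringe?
y = mλL/d = 3.792 mm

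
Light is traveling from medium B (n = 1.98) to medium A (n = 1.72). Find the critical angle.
θc = arcsin(n₂/n₁) = 60.31°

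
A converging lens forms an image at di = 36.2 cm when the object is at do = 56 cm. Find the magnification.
M = −di/do = -0.6464 (inverted image)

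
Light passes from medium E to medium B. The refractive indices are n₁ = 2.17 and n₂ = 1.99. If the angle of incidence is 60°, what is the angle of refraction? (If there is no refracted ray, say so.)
sin θ₂ = (n₁/n₂)·sin θ₁ = 0.9444 → θ₂ = 70.8°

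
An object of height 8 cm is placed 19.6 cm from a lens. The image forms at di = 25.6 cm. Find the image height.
hi = (-di/do) × ho = -10.45 cm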